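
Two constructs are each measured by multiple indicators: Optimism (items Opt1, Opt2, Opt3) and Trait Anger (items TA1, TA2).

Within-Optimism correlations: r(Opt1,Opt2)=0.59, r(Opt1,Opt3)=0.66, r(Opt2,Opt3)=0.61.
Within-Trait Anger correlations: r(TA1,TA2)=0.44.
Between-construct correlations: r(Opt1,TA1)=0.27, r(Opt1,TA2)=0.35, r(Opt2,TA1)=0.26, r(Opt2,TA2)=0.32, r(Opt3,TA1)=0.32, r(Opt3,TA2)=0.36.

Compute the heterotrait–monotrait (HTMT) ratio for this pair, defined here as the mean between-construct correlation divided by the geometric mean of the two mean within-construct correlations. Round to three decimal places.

Mean heterotrait r = 1.88/6 = 0.3133.
Mean within-Opt = 1.86/3 = 0.6200; mean within-TA = 0.44/1 = 0.4400.
Geometric mean = √(0.6200 × 0.4400) = 0.5223.
HTMT = 0.3133 / 0.5223 = 0.600.

0.600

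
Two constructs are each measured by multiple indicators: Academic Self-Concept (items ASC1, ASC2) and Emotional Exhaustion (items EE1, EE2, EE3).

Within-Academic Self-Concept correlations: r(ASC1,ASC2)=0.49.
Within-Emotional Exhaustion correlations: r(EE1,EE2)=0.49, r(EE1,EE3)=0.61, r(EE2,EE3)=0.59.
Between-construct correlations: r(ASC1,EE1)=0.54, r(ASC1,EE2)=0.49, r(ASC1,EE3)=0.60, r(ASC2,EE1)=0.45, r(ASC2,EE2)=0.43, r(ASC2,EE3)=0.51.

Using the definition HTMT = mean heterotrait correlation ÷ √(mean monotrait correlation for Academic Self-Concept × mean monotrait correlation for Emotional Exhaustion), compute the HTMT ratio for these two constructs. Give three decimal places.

Mean between = 3.02/6 = 0.5033.
Mean within-ASC = 0.49/1 = 0.4900; mean within-EE = 1.69/3 = 0.5633.
Geometric mean = √(0.4900 × 0.5633) = 0.5254.
HTMT = 0.5033 / 0.5254 = 0.958.

0.958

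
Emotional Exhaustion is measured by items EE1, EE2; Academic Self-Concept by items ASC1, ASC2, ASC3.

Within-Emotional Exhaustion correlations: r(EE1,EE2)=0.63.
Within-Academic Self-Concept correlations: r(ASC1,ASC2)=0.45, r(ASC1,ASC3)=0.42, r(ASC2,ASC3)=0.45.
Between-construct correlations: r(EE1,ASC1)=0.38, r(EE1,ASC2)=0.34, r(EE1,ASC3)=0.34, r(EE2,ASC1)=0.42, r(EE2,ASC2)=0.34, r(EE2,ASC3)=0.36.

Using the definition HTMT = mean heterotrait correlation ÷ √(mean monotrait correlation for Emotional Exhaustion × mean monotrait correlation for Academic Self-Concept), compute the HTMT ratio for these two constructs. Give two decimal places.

0.69

Mean heterotrait r = 2.18/6 = 0.3633.
Mean within-EE = 0.63/1 = 0.6300; mean within-ASC = 1.32/3 = 0.4400.
Geometric mean = √(0.6300 × 0.4400) = 0.5265.
HTMT = 0.3633 / 0.5265 = 0.69.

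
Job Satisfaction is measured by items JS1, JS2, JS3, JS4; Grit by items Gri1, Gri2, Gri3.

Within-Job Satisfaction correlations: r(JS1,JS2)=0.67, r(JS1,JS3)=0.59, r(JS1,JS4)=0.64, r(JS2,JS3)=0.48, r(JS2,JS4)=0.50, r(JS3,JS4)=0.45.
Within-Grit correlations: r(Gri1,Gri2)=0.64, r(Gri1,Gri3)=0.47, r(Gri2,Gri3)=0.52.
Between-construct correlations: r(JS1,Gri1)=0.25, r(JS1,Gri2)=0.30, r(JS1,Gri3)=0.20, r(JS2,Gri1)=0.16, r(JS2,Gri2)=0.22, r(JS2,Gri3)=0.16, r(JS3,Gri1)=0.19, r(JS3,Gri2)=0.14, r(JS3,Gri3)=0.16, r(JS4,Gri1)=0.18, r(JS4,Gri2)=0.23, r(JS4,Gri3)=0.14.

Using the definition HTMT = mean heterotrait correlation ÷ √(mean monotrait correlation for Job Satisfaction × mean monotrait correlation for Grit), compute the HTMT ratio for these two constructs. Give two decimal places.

0.35

Mean heterotrait r = 2.33/12 = 0.1942.
Mean within-JS = 3.33/6 = 0.5550; mean within-Gri = 1.63/3 = 0.5433.
Geometric mean = √(0.5550 × 0.5433) = 0.5491.
HTMT = 0.1942 / 0.5491 = 0.35.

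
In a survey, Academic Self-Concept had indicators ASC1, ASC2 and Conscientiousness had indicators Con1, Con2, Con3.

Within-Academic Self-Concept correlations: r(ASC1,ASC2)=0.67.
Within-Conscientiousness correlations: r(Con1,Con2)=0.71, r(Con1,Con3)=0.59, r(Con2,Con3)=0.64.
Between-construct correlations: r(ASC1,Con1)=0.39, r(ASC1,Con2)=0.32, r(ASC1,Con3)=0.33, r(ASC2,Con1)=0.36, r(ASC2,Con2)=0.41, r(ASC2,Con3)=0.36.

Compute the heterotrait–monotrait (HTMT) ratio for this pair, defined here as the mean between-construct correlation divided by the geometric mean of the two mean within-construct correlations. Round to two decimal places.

0.55

Mean between = 2.17/6 = 0.3617.
Mean within-ASC = 0.67/1 = 0.6700; mean within-Con = 1.94/3 = 0.6467.
Geometric mean = √(0.6700 × 0.6467) = 0.6582.
HTMT = 0.3617 / 0.6582 = 0.55.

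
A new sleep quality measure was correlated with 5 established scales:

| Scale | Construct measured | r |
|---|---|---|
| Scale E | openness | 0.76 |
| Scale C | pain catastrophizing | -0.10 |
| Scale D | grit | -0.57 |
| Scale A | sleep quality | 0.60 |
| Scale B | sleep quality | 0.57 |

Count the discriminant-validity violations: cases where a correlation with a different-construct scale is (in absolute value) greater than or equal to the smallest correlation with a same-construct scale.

2

Convergent (same construct = sleep quality): Scale A, Scale B.
Smallest convergent = 0.57. Discriminant |r|: 0.76, 0.10, 0.57; count ≥ 0.57 → 2.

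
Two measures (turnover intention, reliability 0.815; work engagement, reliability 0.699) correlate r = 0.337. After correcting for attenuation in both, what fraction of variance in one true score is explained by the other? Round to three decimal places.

0.199

Disattenuated r = 0.337 / √(0.815 × 0.699) = 0.337 / 0.7548 = 0.4465.
Shared true-score variance = 0.4465² = 0.1994 ≈ 0.199.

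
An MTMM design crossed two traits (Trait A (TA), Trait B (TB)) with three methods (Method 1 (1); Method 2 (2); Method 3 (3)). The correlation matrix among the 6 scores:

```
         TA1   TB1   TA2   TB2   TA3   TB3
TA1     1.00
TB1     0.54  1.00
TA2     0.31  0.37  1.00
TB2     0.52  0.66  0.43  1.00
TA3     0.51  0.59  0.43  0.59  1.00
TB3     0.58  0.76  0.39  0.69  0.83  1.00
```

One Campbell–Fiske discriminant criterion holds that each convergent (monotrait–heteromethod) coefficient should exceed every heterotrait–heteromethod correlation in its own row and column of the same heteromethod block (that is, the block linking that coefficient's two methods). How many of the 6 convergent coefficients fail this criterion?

3

Each convergent coefficient versus the relevant comparison correlations:
TA (methods 1·2): 0.31 vs {0.52, 0.37} → fail.
TA (methods 1·3): 0.51 vs {0.58, 0.59} → fail.
TA (methods 2·3): 0.43 vs {0.39, 0.59} → fail.
TB (methods 1·2): 0.66 vs {0.37, 0.52} → pass.
TB (methods 1·3): 0.76 vs {0.59, 0.58} → pass.
TB (methods 2·3): 0.69 vs {0.59, 0.39} → pass.
3 of 6 fail.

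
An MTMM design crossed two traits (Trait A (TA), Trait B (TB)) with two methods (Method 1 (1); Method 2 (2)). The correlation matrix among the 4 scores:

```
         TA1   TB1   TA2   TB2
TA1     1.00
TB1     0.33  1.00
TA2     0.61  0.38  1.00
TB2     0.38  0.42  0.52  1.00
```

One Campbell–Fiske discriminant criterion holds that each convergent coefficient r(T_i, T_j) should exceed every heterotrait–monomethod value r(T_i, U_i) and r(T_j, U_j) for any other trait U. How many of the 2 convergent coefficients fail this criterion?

Each convergent coefficient versus the relevant comparison correlations:
TA (methods 1·2): 0.61 vs {0.33, 0.52} → pass.
TB (methods 1·2): 0.42 vs {0.33, 0.52} → fail.
1 of 2 fail.

1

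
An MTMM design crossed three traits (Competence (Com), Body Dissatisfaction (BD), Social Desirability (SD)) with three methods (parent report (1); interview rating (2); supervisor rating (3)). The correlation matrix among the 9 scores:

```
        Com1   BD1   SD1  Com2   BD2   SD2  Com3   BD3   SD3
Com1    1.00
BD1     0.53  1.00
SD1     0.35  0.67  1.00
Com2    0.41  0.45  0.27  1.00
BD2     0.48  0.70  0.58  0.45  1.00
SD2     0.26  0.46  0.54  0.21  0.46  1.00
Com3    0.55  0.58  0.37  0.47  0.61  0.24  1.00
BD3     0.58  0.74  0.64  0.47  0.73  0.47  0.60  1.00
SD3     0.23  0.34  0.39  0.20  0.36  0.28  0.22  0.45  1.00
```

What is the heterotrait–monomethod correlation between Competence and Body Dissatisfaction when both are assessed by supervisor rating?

Different traits, same method: r(Com3, BD3) = 0.60.

0.60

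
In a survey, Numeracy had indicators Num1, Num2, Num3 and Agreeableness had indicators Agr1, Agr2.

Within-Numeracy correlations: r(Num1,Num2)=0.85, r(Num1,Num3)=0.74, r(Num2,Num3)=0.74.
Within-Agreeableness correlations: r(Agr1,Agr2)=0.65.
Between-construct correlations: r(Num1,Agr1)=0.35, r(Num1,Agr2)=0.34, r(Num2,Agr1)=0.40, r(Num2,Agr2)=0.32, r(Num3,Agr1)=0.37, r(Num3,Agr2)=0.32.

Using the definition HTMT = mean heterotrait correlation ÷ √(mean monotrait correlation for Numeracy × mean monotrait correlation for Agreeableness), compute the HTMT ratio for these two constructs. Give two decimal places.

0.49

Mean between = 2.10/6 = 0.3500.
Mean within-Num = 2.33/3 = 0.7767; mean within-Agr = 0.65/1 = 0.6500.
Geometric mean = √(0.7767 × 0.6500) = 0.7105.
HTMT = 0.3500 / 0.7105 = 0.49.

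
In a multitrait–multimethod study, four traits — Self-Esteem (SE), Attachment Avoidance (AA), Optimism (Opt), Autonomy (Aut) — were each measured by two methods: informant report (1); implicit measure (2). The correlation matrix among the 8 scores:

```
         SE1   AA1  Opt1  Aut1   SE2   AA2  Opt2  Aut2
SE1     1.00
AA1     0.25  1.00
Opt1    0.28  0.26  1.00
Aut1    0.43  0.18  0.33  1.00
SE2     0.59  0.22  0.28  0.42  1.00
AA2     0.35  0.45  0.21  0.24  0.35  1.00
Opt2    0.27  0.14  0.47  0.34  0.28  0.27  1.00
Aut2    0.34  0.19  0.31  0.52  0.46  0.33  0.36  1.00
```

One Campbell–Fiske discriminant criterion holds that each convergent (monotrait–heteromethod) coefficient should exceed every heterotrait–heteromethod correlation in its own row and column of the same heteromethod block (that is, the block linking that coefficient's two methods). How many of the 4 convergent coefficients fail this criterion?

0

Each convergent coefficient versus the relevant comparison correlations:
SE (methods 1·2): 0.59 vs {0.35, 0.22, 0.27, 0.28, 0.34, 0.42} → pass.
AA (methods 1·2): 0.45 vs {0.22, 0.35, 0.14, 0.21, 0.19, 0.24} → pass.
Opt (methods 1·2): 0.47 vs {0.28, 0.27, 0.21, 0.14, 0.31, 0.34} → pass.
Aut (methods 1·2): 0.52 vs {0.42, 0.34, 0.24, 0.19, 0.34, 0.31} → pass.
0 of 4 fail.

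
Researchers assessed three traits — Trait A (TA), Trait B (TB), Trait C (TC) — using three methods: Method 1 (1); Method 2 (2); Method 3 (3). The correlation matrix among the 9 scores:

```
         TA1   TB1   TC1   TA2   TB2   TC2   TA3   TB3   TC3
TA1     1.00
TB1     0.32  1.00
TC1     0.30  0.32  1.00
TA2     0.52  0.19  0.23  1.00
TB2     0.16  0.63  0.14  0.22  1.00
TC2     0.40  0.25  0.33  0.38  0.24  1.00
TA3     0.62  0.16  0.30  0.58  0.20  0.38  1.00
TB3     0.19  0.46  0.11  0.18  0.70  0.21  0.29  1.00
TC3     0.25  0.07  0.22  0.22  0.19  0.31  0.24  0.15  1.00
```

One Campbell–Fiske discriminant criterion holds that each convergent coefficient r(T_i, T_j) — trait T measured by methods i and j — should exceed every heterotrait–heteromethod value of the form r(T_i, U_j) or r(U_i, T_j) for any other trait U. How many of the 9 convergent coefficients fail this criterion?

Convergent coefficients and their comparison sets:
TA (methods 1·2): 0.52 vs {0.16, 0.19, 0.40, 0.23} → pass.
TA (methods 1·3): 0.62 vs {0.19, 0.16, 0.25, 0.30} → pass.
TA (methods 2·3): 0.58 vs {0.18, 0.20, 0.22, 0.38} → pass.
TB (methods 1·2): 0.63 vs {0.19, 0.16, 0.25, 0.14} → pass.
TB (methods 1·3): 0.46 vs {0.16, 0.19, 0.07, 0.11} → pass.
TB (methods 2·3): 0.70 vs {0.20, 0.18, 0.19, 0.21} → pass.
TC (methods 1·2): 0.33 vs {0.23, 0.40, 0.14, 0.25} → fail.
TC (methods 1·3): 0.22 vs {0.30, 0.25, 0.11, 0.07} → fail.
TC (methods 2·3): 0.31 vs {0.38, 0.22, 0.21, 0.19} → fail.
3 of 9 fail.

3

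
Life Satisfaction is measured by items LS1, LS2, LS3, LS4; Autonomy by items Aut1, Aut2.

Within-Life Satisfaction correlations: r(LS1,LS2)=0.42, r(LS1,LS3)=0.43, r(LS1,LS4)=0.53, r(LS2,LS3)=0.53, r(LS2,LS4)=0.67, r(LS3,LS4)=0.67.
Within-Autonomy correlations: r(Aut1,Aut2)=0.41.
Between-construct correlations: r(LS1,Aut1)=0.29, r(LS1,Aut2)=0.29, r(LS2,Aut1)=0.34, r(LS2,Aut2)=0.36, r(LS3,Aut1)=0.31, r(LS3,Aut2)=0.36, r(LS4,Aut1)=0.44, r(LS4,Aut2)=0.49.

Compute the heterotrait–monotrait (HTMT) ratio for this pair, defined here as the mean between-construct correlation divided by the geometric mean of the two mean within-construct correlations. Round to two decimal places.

Mean between = 2.88/8 = 0.3600.
Mean within-LS = 3.25/6 = 0.5417; mean within-Aut = 0.41/1 = 0.4100.
Geometric mean = √(0.5417 × 0.4100) = 0.4713.
HTMT = 0.3600 / 0.4713 = 0.76.

0.76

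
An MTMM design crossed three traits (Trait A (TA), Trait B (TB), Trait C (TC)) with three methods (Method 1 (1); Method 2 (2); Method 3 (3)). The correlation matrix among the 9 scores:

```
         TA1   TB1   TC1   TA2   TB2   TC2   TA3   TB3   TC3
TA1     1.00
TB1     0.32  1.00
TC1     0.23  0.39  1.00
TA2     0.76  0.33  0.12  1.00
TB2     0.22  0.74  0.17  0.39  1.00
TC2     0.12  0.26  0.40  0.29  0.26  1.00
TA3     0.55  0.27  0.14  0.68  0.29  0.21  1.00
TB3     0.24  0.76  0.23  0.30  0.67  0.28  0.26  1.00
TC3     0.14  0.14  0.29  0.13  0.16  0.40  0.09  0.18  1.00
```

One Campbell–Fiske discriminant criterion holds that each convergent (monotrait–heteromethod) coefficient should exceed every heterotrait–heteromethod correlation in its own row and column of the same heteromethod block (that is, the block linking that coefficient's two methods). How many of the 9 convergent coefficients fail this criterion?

0

Checking each validity diagonal entry against its comparison values:
TA (methods 1·2): 0.76 vs {0.22, 0.33, 0.12, 0.12} → pass.
TA (methods 1·3): 0.55 vs {0.24, 0.27, 0.14, 0.14} → pass.
TA (methods 2·3): 0.68 vs {0.30, 0.29, 0.13, 0.21} → pass.
TB (methods 1·2): 0.74 vs {0.33, 0.22, 0.26, 0.17} → pass.
TB (methods 1·3): 0.76 vs {0.27, 0.24, 0.14, 0.23} → pass.
TB (methods 2·3): 0.67 vs {0.29, 0.30, 0.16, 0.28} → pass.
TC (methods 1·2): 0.40 vs {0.12, 0.12, 0.17, 0.26} → pass.
TC (methods 1·3): 0.29 vs {0.14, 0.14, 0.23, 0.14} → pass.
TC (methods 2·3): 0.40 vs {0.21, 0.13, 0.28, 0.16} → pass.
0 of 9 fail.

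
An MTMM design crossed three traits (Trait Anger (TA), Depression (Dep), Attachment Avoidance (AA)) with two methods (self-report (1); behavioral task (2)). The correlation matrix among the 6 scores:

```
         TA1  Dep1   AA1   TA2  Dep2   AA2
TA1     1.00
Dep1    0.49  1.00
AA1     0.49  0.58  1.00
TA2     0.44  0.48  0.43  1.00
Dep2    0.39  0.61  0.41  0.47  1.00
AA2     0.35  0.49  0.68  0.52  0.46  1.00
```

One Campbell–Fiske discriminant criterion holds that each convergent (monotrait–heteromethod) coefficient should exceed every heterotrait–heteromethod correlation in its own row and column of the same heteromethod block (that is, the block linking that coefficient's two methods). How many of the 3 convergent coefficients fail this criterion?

1

Checking each validity diagonal entry against its comparison values:
TA (methods 1·2): 0.44 vs {0.39, 0.48, 0.35, 0.43} → fail.
Dep (methods 1·2): 0.61 vs {0.48, 0.39, 0.49, 0.41} → pass.
AA (methods 1·2): 0.68 vs {0.43, 0.35, 0.41, 0.49} → pass.
1 of 3 fail.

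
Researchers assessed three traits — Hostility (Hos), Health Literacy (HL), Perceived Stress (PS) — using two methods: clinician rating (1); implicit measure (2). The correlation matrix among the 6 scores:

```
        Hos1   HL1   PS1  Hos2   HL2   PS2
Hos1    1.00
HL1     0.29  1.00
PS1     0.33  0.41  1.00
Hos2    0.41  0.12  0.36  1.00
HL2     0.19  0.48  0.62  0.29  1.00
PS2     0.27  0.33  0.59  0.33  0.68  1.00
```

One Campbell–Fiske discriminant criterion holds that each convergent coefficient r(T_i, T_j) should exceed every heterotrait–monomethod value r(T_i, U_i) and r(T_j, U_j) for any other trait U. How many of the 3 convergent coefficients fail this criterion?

2

Convergent coefficients and their comparison sets:
Hos (methods 1·2): 0.41 vs {0.29, 0.29, 0.33, 0.33} → pass.
HL (methods 1·2): 0.48 vs {0.29, 0.29, 0.41, 0.68} → fail.
PS (methods 1·2): 0.59 vs {0.33, 0.33, 0.41, 0.68} → fail.
2 of 3 fail.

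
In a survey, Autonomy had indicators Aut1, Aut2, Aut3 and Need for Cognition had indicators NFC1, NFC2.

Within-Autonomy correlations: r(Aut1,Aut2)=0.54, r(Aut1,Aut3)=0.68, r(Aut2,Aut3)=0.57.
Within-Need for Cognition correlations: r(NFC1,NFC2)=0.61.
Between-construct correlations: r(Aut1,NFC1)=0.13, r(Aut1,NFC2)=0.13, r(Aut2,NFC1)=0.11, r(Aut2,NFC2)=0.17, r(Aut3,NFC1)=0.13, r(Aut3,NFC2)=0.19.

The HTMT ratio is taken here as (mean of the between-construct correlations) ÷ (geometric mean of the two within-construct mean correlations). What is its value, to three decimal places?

0.238

Mean heterotrait r = 0.86/6 = 0.1433.
Mean within-Aut = 1.79/3 = 0.5967; mean within-NFC = 0.61/1 = 0.6100.
Geometric mean = √(0.5967 × 0.6100) = 0.6033.
HTMT = 0.1433 / 0.6033 = 0.238.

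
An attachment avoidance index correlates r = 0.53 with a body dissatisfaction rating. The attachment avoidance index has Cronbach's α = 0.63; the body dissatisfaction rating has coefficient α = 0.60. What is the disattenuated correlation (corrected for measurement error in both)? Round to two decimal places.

0.86

r_true = r_obs / √(r_xx · r_yy) = 0.53 / √(0.63 × 0.60) = 0.53 / √0.3780 = 0.53 / 0.6148 ≈ 0.86.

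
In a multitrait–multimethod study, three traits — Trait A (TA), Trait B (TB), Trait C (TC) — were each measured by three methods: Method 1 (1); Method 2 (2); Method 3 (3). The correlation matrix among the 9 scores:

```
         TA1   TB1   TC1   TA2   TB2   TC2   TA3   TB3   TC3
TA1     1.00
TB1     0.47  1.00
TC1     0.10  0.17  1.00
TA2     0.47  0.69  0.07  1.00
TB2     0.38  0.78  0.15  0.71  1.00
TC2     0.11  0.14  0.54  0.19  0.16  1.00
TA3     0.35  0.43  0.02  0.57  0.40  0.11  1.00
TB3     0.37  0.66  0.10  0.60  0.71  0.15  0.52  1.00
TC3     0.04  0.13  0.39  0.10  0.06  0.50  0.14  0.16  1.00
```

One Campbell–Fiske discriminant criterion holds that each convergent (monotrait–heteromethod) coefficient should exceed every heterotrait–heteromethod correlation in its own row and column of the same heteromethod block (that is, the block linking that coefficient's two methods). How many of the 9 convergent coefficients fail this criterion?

Convergent coefficients and their comparison sets:
TA (methods 1·2): 0.47 vs {0.38, 0.69, 0.11, 0.07} → fail.
TA (methods 1·3): 0.35 vs {0.37, 0.43, 0.04, 0.02} → fail.
TA (methods 2·3): 0.57 vs {0.60, 0.40, 0.10, 0.11} → fail.
TB (methods 1·2): 0.78 vs {0.69, 0.38, 0.14, 0.15} → pass.
TB (methods 1·3): 0.66 vs {0.43, 0.37, 0.13, 0.10} → pass.
TB (methods 2·3): 0.71 vs {0.40, 0.60, 0.06, 0.15} → pass.
TC (methods 1·2): 0.54 vs {0.07, 0.11, 0.15, 0.14} → pass.
TC (methods 1·3): 0.39 vs {0.02, 0.04, 0.10, 0.13} → pass.
TC (methods 2·3): 0.50 vs {0.11, 0.10, 0.15, 0.06} → pass.
3 of 9 fail.

3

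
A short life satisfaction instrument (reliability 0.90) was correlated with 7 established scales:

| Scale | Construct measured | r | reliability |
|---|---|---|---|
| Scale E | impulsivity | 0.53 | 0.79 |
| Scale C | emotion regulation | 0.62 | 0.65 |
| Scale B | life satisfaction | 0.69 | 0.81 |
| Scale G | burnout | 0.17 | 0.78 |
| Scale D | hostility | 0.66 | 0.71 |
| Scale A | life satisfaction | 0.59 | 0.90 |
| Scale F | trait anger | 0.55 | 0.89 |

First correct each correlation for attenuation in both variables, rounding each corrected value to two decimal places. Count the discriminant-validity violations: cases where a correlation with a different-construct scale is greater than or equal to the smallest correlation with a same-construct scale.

Disattenuated r (r / √(r_scale · r_new)):
  Scale E (disc): 0.53 / √(0.79·0.90) = 0.63
  Scale C (disc): 0.62 / √(0.65·0.90) = 0.81
  Scale B (conv): 0.69 / √(0.81·0.90) = 0.81
  Scale G (disc): 0.17 / √(0.78·0.90) = 0.20
  Scale D (disc): 0.66 / √(0.71·0.90) = 0.83
  Scale A (conv): 0.59 / √(0.90·0.90) = 0.66
  Scale F (disc): 0.55 / √(0.89·0.90) = 0.61
Smallest convergent = 0.66. Discriminant values: 0.63, 0.81, 0.20, 0.83, 0.61; count ≥ 0.66 → 2.

2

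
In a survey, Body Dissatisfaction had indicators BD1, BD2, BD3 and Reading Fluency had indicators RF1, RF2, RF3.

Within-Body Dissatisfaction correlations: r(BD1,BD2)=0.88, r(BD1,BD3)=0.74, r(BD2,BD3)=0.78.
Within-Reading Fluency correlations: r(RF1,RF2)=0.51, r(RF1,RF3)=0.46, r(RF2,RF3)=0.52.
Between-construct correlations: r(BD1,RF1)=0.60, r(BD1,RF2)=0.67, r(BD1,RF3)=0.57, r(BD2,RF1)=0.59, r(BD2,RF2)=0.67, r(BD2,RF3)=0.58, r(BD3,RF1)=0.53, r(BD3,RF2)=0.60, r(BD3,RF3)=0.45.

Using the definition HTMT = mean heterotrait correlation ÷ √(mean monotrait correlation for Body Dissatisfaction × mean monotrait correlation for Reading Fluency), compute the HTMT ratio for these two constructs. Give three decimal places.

Mean between = 5.26/9 = 0.5844.
Mean within-BD = 2.40/3 = 0.8000; mean within-RF = 1.49/3 = 0.4967.
Geometric mean = √(0.8000 × 0.4967) = 0.6304.
HTMT = 0.5844 / 0.6304 = 0.927.

0.927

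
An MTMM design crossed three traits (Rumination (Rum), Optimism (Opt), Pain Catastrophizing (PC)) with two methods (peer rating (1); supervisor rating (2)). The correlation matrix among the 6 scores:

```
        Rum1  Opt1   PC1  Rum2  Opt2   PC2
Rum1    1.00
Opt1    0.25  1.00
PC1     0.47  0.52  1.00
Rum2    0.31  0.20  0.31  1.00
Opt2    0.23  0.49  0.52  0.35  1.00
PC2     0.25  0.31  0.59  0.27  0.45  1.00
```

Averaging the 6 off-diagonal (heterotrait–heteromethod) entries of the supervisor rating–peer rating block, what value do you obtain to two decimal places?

HTHM values (method 2 × method 1): 0.20, 0.31, 0.23, 0.52, 0.25, 0.31; mean = 1.82/6 = 0.30.

0.30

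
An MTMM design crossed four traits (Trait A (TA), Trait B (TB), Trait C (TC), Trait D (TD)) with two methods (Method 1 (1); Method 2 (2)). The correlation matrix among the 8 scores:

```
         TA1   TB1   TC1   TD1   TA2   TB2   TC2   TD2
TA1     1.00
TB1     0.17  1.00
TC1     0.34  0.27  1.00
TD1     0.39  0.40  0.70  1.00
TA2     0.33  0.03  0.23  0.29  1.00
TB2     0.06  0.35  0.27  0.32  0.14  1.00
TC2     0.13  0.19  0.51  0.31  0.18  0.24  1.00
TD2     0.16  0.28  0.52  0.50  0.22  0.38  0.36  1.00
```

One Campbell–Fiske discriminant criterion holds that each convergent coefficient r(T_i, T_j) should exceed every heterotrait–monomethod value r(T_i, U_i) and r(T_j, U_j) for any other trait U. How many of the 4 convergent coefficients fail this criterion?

Convergent coefficients and their comparison sets:
TA (methods 1·2): 0.33 vs {0.17, 0.14, 0.34, 0.18, 0.39, 0.22} → fail.
TB (methods 1·2): 0.35 vs {0.17, 0.14, 0.27, 0.24, 0.40, 0.38} → fail.
TC (methods 1·2): 0.51 vs {0.34, 0.18, 0.27, 0.24, 0.70, 0.36} → fail.
TD (methods 1·2): 0.50 vs {0.39, 0.22, 0.40, 0.38, 0.70, 0.36} → fail.
4 of 4 fail.

4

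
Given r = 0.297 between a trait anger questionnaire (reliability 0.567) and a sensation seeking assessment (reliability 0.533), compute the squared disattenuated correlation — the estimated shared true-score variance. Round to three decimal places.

0.292

Disattenuated r = 0.297 / √(0.567 × 0.533) = 0.297 / 0.5497 = 0.5403.
Shared true-score variance = 0.5403² = 0.2919 ≈ 0.292.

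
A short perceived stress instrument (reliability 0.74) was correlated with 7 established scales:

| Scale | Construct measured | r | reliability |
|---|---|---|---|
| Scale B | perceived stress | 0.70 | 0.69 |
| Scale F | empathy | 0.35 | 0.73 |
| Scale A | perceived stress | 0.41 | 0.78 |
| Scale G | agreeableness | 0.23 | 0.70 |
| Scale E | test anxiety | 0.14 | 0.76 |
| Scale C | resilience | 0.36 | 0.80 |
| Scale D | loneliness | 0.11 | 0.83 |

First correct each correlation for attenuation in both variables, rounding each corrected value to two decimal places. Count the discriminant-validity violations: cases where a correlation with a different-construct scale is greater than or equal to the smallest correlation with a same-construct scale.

0

Disattenuated r (r / √(r_scale · r_new)):
  Scale B (conv): 0.70 / √(0.69·0.74) = 0.98
  Scale F (disc): 0.35 / √(0.73·0.74) = 0.48
  Scale A (conv): 0.41 / √(0.78·0.74) = 0.54
  Scale G (disc): 0.23 / √(0.70·0.74) = 0.32
  Scale E (disc): 0.14 / √(0.76·0.74) = 0.19
  Scale C (disc): 0.36 / √(0.80·0.74) = 0.47
  Scale D (disc): 0.11 / √(0.83·0.74) = 0.14
Smallest convergent = 0.54. Discriminant values: 0.48, 0.32, 0.19, 0.47, 0.14; count ≥ 0.54 → 0.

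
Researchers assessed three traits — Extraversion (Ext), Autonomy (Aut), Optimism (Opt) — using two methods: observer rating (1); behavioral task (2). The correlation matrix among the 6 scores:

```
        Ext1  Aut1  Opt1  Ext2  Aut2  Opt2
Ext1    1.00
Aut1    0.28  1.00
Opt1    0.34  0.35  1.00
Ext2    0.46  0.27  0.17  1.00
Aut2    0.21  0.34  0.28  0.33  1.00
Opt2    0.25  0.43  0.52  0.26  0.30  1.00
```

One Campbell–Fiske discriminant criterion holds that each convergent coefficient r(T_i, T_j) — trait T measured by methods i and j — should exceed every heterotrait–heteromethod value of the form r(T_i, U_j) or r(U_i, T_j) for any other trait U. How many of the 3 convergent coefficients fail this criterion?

1

Checking each validity diagonal entry against its comparison values:
Ext (methods 1·2): 0.46 vs {0.21, 0.27, 0.25, 0.17} → pass.
Aut (methods 1·2): 0.34 vs {0.27, 0.21, 0.43, 0.28} → fail.
Opt (methods 1·2): 0.52 vs {0.17, 0.25, 0.28, 0.43} → pass.
1 of 3 fail.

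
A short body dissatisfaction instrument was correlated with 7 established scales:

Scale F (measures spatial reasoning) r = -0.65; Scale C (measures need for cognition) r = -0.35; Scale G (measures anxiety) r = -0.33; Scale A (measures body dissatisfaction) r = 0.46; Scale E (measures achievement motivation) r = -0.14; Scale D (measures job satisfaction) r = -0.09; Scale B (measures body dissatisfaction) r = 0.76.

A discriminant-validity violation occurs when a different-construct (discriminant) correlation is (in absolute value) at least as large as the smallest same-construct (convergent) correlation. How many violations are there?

Convergent (same construct = body dissatisfaction): Scale A, Scale B.
Smallest convergent = 0.46. Discriminant |r|: 0.65, 0.35, 0.33, 0.14, 0.09; count ≥ 0.46 → 1.

1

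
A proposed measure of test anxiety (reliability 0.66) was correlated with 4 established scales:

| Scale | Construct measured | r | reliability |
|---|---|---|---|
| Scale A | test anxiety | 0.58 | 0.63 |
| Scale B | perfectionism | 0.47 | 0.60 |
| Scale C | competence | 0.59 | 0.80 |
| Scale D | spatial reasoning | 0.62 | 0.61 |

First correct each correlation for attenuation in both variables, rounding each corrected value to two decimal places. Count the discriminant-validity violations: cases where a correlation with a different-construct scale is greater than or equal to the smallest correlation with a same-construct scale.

Disattenuated r (r / √(r_scale · r_new)):
  Scale A (conv): 0.58 / √(0.63·0.66) = 0.90
  Scale B (disc): 0.47 / √(0.60·0.66) = 0.75
  Scale C (disc): 0.59 / √(0.80·0.66) = 0.81
  Scale D (disc): 0.62 / √(0.61·0.66) = 0.98
Smallest convergent = 0.90. Discriminant values: 0.75, 0.81, 0.98; count ≥ 0.90 → 1.

1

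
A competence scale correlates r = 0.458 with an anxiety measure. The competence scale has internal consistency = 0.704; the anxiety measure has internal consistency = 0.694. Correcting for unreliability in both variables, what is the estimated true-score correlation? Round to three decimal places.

0.655

r_true = r_obs / √(r_xx · r_yy) = 0.458 / √(0.704 × 0.694) = 0.458 / √0.488576 = 0.458 / 0.6990 ≈ 0.655.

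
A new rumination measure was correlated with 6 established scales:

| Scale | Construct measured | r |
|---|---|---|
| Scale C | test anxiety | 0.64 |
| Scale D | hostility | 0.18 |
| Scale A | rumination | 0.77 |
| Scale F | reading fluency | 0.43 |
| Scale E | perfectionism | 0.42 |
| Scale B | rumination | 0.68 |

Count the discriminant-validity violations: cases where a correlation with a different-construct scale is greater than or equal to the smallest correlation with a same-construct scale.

Convergent (same construct = rumination): Scale A, Scale B.
Smallest convergent = 0.68. Discriminant values: 0.64, 0.18, 0.43, 0.42; count ≥ 0.68 → 0.

0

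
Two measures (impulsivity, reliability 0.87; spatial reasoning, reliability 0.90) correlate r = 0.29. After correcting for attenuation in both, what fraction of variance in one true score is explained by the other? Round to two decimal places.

0.11

Disattenuated r = 0.29 / √(0.87 × 0.90) = 0.29 / 0.8849 = 0.3277.
Shared true-score variance = 0.3277² = 0.1074 ≈ 0.11.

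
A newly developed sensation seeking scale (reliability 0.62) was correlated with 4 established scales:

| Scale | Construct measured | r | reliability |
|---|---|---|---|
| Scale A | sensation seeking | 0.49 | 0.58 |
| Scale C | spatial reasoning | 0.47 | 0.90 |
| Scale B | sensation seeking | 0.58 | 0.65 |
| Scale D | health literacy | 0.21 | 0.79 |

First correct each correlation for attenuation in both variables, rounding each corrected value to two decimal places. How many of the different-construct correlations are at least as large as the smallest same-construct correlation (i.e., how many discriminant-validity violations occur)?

0

Disattenuated r (r / √(r_scale · r_new)):
  Scale A (conv): 0.49 / √(0.58·0.62) = 0.82
  Scale C (disc): 0.47 / √(0.90·0.62) = 0.63
  Scale B (conv): 0.58 / √(0.65·0.62) = 0.91
  Scale D (disc): 0.21 / √(0.79·0.62) = 0.30
Smallest convergent = 0.82. Discriminant values: 0.63, 0.30; count ≥ 0.82 → 0.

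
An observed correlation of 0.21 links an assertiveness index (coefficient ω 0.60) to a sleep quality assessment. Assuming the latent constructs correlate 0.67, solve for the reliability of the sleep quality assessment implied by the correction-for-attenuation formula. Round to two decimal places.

0.16

r_true = r_obs / √(r_xx · r_yy) ⇒ 0.67 = 0.21 / √(0.60 · r_yy).
√(0.60 · r_yy) = 0.21 / 0.67 = 0.3134; 0.60 · r_yy = 0.0982; r_yy = 0.0982 / 0.60 ≈ 0.16.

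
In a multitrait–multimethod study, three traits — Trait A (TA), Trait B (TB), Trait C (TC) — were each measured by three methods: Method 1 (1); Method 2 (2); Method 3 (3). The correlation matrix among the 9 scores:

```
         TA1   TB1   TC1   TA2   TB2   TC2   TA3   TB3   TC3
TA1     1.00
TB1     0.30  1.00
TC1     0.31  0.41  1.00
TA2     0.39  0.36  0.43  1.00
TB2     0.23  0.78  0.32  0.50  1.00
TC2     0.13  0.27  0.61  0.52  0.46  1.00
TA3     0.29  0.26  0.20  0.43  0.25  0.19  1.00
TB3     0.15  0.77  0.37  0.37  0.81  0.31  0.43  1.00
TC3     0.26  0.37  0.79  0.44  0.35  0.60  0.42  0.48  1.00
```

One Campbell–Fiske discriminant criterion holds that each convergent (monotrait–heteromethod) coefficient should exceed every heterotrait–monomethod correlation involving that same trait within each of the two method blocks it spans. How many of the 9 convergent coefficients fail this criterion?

3

Convergent coefficients and their comparison sets:
TA (methods 1·2): 0.39 vs {0.30, 0.50, 0.31, 0.52} → fail.
TA (methods 1·3): 0.29 vs {0.30, 0.43, 0.31, 0.42} → fail.
TA (methods 2·3): 0.43 vs {0.50, 0.43, 0.52, 0.42} → fail.
TB (methods 1·2): 0.78 vs {0.30, 0.50, 0.41, 0.46} → pass.
TB (methods 1·3): 0.77 vs {0.30, 0.43, 0.41, 0.48} → pass.
TB (methods 2·3): 0.81 vs {0.50, 0.43, 0.46, 0.48} → pass.
TC (methods 1·2): 0.61 vs {0.31, 0.52, 0.41, 0.46} → pass.
TC (methods 1·3): 0.79 vs {0.31, 0.42, 0.41, 0.48} → pass.
TC (methods 2·3): 0.60 vs {0.52, 0.42, 0.46, 0.48} → pass.
3 of 9 fail.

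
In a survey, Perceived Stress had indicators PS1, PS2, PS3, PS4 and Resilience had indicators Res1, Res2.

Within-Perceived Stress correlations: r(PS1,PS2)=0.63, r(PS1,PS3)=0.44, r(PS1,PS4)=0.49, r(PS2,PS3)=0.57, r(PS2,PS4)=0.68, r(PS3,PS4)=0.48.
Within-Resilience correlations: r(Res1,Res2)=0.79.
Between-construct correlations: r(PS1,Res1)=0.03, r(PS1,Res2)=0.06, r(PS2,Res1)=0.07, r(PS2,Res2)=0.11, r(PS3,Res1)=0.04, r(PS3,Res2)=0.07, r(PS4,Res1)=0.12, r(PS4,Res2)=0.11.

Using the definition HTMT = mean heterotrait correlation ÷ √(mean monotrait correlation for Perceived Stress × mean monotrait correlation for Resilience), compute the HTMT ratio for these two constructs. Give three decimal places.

0.116

Mean heterotrait r = 0.61/8 = 0.0763.
Mean within-PS = 3.29/6 = 0.5483; mean within-Res = 0.79/1 = 0.7900.
Geometric mean = √(0.5483 × 0.7900) = 0.6581.
HTMT = 0.0763 / 0.6581 = 0.116.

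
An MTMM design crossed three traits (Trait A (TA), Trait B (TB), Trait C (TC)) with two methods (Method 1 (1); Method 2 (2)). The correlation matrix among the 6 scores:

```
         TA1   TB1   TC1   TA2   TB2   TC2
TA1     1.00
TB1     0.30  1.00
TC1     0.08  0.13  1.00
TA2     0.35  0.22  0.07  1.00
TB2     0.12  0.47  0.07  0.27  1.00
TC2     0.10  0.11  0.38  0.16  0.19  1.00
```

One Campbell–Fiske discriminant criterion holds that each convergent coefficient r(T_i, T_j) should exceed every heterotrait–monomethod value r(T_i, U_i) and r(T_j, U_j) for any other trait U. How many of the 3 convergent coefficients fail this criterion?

0

Convergent coefficients and their comparison sets:
TA (methods 1·2): 0.35 vs {0.30, 0.27, 0.08, 0.16} → pass.
TB (methods 1·2): 0.47 vs {0.30, 0.27, 0.13, 0.19} → pass.
TC (methods 1·2): 0.38 vs {0.08, 0.16, 0.13, 0.19} → pass.
0 of 3 fail.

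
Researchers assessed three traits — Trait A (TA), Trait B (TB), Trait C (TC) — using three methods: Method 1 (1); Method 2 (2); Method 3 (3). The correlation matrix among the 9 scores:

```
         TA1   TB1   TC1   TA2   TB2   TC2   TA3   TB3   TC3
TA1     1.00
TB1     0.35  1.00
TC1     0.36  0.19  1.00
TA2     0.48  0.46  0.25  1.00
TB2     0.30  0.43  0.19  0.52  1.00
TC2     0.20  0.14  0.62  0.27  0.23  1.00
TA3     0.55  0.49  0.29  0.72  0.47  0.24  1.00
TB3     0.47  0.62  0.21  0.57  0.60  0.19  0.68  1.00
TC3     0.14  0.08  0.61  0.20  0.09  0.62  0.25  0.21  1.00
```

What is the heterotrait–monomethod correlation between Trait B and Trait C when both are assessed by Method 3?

0.21

Different traits, same method: r(TB3, TC3) = 0.21.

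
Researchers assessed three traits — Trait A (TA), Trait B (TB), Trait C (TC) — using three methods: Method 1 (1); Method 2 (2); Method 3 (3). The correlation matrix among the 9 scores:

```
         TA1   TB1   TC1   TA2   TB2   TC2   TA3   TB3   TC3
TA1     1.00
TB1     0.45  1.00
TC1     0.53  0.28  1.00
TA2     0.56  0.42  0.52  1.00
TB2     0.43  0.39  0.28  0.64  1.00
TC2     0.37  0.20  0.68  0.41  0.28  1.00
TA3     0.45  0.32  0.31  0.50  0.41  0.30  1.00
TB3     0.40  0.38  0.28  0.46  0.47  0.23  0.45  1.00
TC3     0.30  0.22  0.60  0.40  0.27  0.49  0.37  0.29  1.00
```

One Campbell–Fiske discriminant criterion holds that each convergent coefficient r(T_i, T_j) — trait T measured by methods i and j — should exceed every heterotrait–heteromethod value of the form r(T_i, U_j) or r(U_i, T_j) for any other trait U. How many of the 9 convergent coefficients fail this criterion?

Each convergent coefficient versus the relevant comparison correlations:
TA (methods 1·2): 0.56 vs {0.43, 0.42, 0.37, 0.52} → pass.
TA (methods 1·3): 0.45 vs {0.40, 0.32, 0.30, 0.31} → pass.
TA (methods 2·3): 0.50 vs {0.46, 0.41, 0.40, 0.30} → pass.
TB (methods 1·2): 0.39 vs {0.42, 0.43, 0.20, 0.28} → fail.
TB (methods 1·3): 0.38 vs {0.32, 0.40, 0.22, 0.28} → fail.
TB (methods 2·3): 0.47 vs {0.41, 0.46, 0.27, 0.23} → pass.
TC (methods 1·2): 0.68 vs {0.52, 0.37, 0.28, 0.20} → pass.
TC (methods 1·3): 0.60 vs {0.31, 0.30, 0.28, 0.22} → pass.
TC (methods 2·3): 0.49 vs {0.30, 0.40, 0.23, 0.27} → pass.
2 of 9 fail.

2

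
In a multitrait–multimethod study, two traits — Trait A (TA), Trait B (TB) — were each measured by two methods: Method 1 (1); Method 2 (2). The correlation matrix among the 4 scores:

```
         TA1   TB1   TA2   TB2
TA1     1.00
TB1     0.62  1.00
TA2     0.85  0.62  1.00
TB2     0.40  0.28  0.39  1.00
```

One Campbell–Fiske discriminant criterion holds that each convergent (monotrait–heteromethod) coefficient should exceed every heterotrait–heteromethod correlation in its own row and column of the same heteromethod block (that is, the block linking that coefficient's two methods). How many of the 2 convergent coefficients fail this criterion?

1

Each convergent coefficient versus the relevant comparison correlations:
TA (methods 1·2): 0.85 vs {0.40, 0.62} → pass.
TB (methods 1·2): 0.28 vs {0.62, 0.40} → fail.
1 of 2 fail.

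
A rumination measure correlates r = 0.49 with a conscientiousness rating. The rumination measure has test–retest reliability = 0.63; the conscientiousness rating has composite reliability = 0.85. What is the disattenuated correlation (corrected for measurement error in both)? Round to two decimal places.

r_true = r_obs / √(r_xx · r_yy) = 0.49 / √(0.63 × 0.85) = 0.49 / √0.5355 = 0.49 / 0.7318 ≈ 0.67.

0.67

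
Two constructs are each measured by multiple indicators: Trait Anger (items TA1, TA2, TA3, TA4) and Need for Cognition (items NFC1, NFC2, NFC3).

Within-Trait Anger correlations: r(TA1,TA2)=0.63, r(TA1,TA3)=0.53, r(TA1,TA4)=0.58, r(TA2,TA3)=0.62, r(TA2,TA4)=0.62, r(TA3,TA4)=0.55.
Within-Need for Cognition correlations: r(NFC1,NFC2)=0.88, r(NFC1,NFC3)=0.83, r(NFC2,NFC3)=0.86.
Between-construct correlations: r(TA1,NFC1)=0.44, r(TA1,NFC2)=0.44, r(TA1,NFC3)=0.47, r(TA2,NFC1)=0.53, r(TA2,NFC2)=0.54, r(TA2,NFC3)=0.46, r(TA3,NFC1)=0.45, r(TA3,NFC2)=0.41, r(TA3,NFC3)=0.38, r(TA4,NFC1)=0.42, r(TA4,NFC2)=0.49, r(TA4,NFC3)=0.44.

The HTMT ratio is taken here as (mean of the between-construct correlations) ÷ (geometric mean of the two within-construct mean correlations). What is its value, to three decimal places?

0.642

Mean heterotrait r = 5.47/12 = 0.4558.
Mean within-TA = 3.53/6 = 0.5883; mean within-NFC = 2.57/3 = 0.8567.
Geometric mean = √(0.5883 × 0.8567) = 0.7099.
HTMT = 0.4558 / 0.7099 = 0.642.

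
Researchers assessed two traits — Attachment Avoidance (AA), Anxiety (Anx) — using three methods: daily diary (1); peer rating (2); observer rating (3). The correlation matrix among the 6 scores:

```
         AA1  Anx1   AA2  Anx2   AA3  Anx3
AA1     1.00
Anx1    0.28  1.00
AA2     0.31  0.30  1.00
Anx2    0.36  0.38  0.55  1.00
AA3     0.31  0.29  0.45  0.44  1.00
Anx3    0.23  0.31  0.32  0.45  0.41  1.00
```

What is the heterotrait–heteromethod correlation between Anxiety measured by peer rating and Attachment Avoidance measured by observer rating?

Different traits and methods: r(Anx2, AA3) = 0.44.

0.44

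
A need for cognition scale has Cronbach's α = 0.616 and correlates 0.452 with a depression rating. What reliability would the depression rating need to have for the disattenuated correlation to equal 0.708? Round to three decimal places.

0.662

r_true = r_obs / √(r_xx · r_yy) ⇒ 0.708 = 0.452 / √(0.616 · r_yy).
√(0.616 · r_yy) = 0.452 / 0.708 = 0.6384; 0.616 · r_yy = 0.4076; r_yy = 0.4076 / 0.616 ≈ 0.662.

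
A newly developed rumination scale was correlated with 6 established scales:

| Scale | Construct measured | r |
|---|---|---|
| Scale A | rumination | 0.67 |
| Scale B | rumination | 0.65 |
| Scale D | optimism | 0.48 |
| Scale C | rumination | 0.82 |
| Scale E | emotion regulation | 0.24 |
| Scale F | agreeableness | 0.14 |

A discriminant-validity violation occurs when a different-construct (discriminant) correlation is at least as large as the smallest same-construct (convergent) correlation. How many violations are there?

0

Convergent (same construct = rumination): Scale A, Scale B, Scale C.
Smallest convergent = 0.65. Discriminant values: 0.48, 0.24, 0.14; count ≥ 0.65 → 0.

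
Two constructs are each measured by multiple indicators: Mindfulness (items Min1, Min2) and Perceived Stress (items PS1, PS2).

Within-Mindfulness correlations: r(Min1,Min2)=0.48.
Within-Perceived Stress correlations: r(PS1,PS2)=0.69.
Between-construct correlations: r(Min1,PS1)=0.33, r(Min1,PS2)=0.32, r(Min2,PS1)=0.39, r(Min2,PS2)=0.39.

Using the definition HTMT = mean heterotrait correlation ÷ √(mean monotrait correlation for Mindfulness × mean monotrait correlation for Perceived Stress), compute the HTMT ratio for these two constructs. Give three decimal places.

Between-construct mean = 1.43/4 = 0.3575.
Mean within-Min = 0.48/1 = 0.4800; mean within-PS = 0.69/1 = 0.6900.
Geometric mean = √(0.4800 × 0.6900) = 0.5755.
HTMT = 0.3575 / 0.5755 = 0.621.

0.621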